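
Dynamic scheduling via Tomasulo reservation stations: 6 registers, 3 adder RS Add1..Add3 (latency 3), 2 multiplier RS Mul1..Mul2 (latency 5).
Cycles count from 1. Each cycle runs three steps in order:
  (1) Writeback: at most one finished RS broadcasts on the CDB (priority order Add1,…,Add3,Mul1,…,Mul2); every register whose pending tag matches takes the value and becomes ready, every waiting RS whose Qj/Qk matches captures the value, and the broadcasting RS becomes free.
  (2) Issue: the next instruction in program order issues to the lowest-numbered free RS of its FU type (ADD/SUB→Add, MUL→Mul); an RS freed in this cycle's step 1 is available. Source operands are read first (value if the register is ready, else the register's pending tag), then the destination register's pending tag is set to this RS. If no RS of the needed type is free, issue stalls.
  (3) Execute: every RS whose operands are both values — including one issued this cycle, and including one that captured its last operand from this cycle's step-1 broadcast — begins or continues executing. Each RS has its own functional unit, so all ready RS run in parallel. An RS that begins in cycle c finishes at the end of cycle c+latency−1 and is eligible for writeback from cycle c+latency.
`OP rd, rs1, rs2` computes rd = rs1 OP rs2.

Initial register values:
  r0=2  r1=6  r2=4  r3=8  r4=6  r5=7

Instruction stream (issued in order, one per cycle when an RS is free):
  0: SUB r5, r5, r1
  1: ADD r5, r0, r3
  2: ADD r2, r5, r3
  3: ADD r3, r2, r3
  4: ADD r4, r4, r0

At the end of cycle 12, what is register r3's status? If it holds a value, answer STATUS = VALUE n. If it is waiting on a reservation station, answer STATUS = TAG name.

cycle 1: issue SUB r5<-Add1 // r0:2,r1:6,r2:4,r3:8,r4:6,r5:Add1
cycle 2: issue ADD r5<-Add2 // r0:2,r1:6,r2:4,r3:8,r4:6,r5:Add2
cycle 3: issue ADD r2<-Add3 // r0:2,r1:6,r2:Add3,r3:8,r4:6,r5:Add2
cycle 4: CDB Add1=1; issue ADD r3<-Add1 // r0:2,r1:6,r2:Add3,r3:Add1,r4:6,r5:Add2
cycle 5: CDB Add2=10; issue ADD r4<-Add2 // r0:2,r1:6,r2:Add3,r3:Add1,r4:Add2,r5:10
cycle 6: - // r0:2,r1:6,r2:Add3,r3:Add1,r4:Add2,r5:10
cycle 7: - // r0:2,r1:6,r2:Add3,r3:Add1,r4:Add2,r5:10
cycle 8: CDB Add2=8 // r0:2,r1:6,r2:Add3,r3:Add1,r4:8,r5:10
cycle 9: CDB Add3=18 // r0:2,r1:6,r2:18,r3:Add1,r4:8,r5:10
cycle 10: - // r0:2,r1:6,r2:18,r3:Add1,r4:8,r5:10
cycle 11: - // r0:2,r1:6,r2:18,r3:Add1,r4:8,r5:10
cycle 12: CDB Add1=26 // r0:2,r1:6,r2:18,r3:26,r4:8,r5:10

STATUS = VALUE 26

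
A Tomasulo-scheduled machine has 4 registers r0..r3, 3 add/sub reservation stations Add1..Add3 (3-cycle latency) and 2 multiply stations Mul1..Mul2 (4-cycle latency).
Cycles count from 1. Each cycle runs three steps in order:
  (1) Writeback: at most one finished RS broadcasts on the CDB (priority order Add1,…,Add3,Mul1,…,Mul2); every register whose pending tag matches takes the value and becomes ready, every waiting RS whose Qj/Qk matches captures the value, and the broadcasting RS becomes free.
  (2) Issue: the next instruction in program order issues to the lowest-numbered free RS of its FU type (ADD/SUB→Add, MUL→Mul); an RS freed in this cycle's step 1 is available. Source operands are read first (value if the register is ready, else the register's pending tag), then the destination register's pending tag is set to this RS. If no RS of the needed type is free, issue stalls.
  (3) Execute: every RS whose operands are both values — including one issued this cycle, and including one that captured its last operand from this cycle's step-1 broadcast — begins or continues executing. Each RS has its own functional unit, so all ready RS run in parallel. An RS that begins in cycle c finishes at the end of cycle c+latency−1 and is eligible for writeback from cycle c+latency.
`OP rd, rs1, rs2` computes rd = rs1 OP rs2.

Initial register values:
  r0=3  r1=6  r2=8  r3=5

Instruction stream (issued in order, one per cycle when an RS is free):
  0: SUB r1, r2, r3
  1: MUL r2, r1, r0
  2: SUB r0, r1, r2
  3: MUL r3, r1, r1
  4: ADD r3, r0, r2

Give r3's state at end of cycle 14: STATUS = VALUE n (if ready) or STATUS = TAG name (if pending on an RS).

cycle 1: issue SUB r1<-Add1 // r0:3,r1:Add1,r2:8,r3:5
cycle 2: issue MUL r2<-Mul1 // r0:3,r1:Add1,r2:Mul1,r3:5
cycle 3: issue SUB r0<-Add2 // r0:Add2,r1:Add1,r2:Mul1,r3:5
cycle 4: CDB Add1=3; issue MUL r3<-Mul2 // r0:Add2,r1:3,r2:Mul1,r3:Mul2
cycle 5: issue ADD r3<-Add1 // r0:Add2,r1:3,r2:Mul1,r3:Add1
cycle 6: - // r0:Add2,r1:3,r2:Mul1,r3:Add1
cycle 7: - // r0:Add2,r1:3,r2:Mul1,r3:Add1
cycle 8: CDB Mul1=9 // r0:Add2,r1:3,r2:9,r3:Add1
cycle 9: CDB Mul2=9 // r0:Add2,r1:3,r2:9,r3:Add1
cycle 10: - // r0:Add2,r1:3,r2:9,r3:Add1
cycle 11: CDB Add2=-6 // r0:-6,r1:3,r2:9,r3:Add1
cycle 12: - // r0:-6,r1:3,r2:9,r3:Add1
cycle 13: - // r0:-6,r1:3,r2:9,r3:Add1
cycle 14: CDB Add1=3 // r0:-6,r1:3,r2:9,r3:3

STATUS = VALUE 3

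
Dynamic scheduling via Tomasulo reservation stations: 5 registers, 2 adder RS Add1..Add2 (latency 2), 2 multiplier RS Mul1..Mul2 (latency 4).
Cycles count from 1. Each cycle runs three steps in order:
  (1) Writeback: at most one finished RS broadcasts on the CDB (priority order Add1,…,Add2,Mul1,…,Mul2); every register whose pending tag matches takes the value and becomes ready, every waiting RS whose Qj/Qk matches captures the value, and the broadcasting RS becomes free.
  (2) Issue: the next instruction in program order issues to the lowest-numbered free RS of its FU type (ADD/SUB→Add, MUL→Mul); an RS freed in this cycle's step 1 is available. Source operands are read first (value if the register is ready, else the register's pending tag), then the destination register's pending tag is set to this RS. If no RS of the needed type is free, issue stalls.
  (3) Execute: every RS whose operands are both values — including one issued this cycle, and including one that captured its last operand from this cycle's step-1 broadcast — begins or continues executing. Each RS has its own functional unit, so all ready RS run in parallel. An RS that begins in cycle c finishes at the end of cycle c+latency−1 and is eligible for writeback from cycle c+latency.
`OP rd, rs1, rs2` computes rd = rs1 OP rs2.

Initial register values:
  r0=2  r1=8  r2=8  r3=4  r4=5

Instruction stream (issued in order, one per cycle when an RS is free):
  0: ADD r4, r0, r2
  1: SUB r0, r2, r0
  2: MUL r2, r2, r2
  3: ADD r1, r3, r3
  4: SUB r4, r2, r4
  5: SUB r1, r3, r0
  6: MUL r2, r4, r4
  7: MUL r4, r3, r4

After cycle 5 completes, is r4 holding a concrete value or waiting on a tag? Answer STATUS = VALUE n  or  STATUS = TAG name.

c1: issue ADD r4<-Add1 | r0:2,r1:8,r2:8,r3:4,r4:Add1
c2: issue SUB r0<-Add2 | r0:Add2,r1:8,r2:8,r3:4,r4:Add1
c3: CDB Add1=10; issue MUL r2<-Mul1 | r0:Add2,r1:8,r2:Mul1,r3:4,r4:10
c4: CDB Add2=6; issue ADD r1<-Add1 | r0:6,r1:Add1,r2:Mul1,r3:4,r4:10
c5: issue SUB r4<-Add2 | r0:6,r1:Add1,r2:Mul1,r3:4,r4:Add2

STATUS = TAG Add2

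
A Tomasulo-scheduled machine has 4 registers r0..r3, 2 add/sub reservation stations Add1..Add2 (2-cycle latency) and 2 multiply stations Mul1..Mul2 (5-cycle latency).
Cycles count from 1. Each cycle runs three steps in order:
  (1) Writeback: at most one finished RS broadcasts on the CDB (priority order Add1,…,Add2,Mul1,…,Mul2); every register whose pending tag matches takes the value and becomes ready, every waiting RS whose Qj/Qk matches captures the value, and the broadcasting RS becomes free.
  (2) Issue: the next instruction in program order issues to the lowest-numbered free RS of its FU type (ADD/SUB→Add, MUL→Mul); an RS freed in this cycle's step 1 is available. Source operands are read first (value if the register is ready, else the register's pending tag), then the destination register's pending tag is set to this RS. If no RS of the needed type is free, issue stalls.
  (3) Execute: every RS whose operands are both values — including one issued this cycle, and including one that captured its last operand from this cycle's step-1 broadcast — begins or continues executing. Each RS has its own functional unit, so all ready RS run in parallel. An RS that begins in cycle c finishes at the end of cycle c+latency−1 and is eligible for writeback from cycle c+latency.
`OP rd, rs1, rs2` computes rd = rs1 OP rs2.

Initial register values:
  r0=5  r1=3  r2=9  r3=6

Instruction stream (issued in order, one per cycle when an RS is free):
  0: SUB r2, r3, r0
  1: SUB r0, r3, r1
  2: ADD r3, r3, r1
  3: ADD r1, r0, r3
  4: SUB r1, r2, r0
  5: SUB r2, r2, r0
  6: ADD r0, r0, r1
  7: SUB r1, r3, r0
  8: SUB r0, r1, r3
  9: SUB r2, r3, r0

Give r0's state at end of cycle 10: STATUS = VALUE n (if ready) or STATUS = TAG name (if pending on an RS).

STATUS = TAG Add2

  c1: issue SUB r2<-Add1  regs: r0:5,r1:3,r2:Add1,r3:6
  c2: issue SUB r0<-Add2  regs: r0:Add2,r1:3,r2:Add1,r3:6
  c3: CDB Add1=1; issue ADD r3<-Add1  regs: r0:Add2,r1:3,r2:1,r3:Add1
  c4: CDB Add2=3; issue ADD r1<-Add2  regs: r0:3,r1:Add2,r2:1,r3:Add1
  c5: CDB Add1=9; issue SUB r1<-Add1  regs: r0:3,r1:Add1,r2:1,r3:9
  c6: stall  regs: r0:3,r1:Add1,r2:1,r3:9
  c7: CDB Add1=-2; issue SUB r2<-Add1  regs: r0:3,r1:-2,r2:Add1,r3:9
  c8: CDB Add2=12; issue ADD r0<-Add2  regs: r0:Add2,r1:-2,r2:Add1,r3:9
  c9: CDB Add1=-2; issue SUB r1<-Add1  regs: r0:Add2,r1:Add1,r2:-2,r3:9
  c10: CDB Add2=1; issue SUB r0<-Add2  regs: r0:Add2,r1:Add1,r2:-2,r3:9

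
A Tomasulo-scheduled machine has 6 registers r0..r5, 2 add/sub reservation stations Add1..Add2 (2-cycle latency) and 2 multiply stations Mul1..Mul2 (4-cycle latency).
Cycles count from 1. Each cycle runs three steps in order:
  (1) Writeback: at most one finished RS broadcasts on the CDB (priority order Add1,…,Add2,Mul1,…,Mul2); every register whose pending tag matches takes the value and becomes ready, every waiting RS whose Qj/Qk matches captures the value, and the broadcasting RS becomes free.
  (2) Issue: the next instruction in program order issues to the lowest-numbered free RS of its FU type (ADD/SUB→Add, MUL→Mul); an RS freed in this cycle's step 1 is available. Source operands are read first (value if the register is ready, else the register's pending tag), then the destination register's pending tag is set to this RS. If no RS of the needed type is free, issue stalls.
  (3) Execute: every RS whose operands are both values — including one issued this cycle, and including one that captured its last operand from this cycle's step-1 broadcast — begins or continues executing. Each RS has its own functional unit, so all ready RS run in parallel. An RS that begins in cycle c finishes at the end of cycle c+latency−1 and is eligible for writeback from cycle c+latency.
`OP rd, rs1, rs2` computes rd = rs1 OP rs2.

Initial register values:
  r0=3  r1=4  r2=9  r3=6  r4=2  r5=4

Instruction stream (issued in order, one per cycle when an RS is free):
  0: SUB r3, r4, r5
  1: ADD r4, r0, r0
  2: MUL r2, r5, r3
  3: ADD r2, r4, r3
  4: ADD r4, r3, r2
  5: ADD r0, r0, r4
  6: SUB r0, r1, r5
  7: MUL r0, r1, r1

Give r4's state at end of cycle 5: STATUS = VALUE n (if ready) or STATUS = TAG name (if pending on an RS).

  c1: issue SUB r3<-Add1  regs: r0:3,r1:4,r2:9,r3:Add1,r4:2,r5:4
  c2: issue ADD r4<-Add2  regs: r0:3,r1:4,r2:9,r3:Add1,r4:Add2,r5:4
  c3: CDB Add1=-2; issue MUL r2<-Mul1  regs: r0:3,r1:4,r2:Mul1,r3:-2,r4:Add2,r5:4
  c4: CDB Add2=6; issue ADD r2<-Add1  regs: r0:3,r1:4,r2:Add1,r3:-2,r4:6,r5:4
  c5: issue ADD r4<-Add2  regs: r0:3,r1:4,r2:Add1,r3:-2,r4:Add2,r5:4

STATUS = TAG Add2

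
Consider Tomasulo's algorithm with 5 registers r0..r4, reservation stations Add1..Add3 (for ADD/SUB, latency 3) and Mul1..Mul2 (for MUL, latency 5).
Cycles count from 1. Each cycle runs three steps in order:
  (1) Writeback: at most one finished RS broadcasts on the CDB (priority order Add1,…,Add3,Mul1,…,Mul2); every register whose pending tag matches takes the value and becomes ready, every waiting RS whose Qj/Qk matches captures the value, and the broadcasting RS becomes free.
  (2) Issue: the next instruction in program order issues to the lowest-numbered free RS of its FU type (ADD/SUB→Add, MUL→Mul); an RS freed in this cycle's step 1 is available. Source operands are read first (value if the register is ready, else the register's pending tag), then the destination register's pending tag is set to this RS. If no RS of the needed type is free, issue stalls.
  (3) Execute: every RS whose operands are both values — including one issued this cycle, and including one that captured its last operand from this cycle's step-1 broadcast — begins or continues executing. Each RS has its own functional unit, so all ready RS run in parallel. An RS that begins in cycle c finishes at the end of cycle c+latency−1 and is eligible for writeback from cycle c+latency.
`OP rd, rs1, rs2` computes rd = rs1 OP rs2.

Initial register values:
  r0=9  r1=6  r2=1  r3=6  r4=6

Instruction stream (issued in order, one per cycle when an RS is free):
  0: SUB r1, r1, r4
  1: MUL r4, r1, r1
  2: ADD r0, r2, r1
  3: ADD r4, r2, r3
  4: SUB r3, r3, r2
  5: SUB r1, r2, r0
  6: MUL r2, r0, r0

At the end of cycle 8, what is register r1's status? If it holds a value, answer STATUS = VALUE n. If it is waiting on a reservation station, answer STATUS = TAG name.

STATUS = TAG Add1

  c1: issue SUB r1<-Add1  regs: r0:9,r1:Add1,r2:1,r3:6,r4:6
  c2: issue MUL r4<-Mul1  regs: r0:9,r1:Add1,r2:1,r3:6,r4:Mul1
  c3: issue ADD r0<-Add2  regs: r0:Add2,r1:Add1,r2:1,r3:6,r4:Mul1
  c4: CDB Add1=0; issue ADD r4<-Add1  regs: r0:Add2,r1:0,r2:1,r3:6,r4:Add1
  c5: issue SUB r3<-Add3  regs: r0:Add2,r1:0,r2:1,r3:Add3,r4:Add1
  c6: stall  regs: r0:Add2,r1:0,r2:1,r3:Add3,r4:Add1
  c7: CDB Add1=7; issue SUB r1<-Add1  regs: r0:Add2,r1:Add1,r2:1,r3:Add3,r4:7
  c8: CDB Add2=1; issue MUL r2<-Mul2  regs: r0:1,r1:Add1,r2:Mul2,r3:Add3,r4:7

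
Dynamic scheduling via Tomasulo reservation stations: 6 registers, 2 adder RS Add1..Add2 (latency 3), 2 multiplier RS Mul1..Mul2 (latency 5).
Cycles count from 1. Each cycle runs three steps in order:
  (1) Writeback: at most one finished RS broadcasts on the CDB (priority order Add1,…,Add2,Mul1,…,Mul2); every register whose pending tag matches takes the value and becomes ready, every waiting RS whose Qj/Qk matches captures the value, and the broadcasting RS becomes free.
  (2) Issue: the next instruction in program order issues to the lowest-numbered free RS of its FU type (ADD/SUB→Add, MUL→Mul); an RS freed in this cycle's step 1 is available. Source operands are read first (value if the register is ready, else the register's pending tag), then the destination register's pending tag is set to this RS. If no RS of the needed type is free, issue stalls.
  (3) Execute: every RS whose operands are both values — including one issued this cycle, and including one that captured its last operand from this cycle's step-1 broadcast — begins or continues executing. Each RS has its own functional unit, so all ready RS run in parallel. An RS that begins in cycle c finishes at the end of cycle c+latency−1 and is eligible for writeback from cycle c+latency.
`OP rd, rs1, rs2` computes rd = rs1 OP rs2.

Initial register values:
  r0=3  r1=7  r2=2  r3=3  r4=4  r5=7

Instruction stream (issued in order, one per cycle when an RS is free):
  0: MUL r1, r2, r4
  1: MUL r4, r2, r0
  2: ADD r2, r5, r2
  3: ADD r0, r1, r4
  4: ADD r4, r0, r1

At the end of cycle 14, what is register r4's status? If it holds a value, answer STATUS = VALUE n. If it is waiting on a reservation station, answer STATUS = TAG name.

STATUS = VALUE 22

  c1: issue MUL r1<-Mul1  regs: r0:3,r1:Mul1,r2:2,r3:3,r4:4,r5:7
  c2: issue MUL r4<-Mul2  regs: r0:3,r1:Mul1,r2:2,r3:3,r4:Mul2,r5:7
  c3: issue ADD r2<-Add1  regs: r0:3,r1:Mul1,r2:Add1,r3:3,r4:Mul2,r5:7
  c4: issue ADD r0<-Add2  regs: r0:Add2,r1:Mul1,r2:Add1,r3:3,r4:Mul2,r5:7
  c5: stall  regs: r0:Add2,r1:Mul1,r2:Add1,r3:3,r4:Mul2,r5:7
  c6: CDB Add1=9; issue ADD r4<-Add1  regs: r0:Add2,r1:Mul1,r2:9,r3:3,r4:Add1,r5:7
  c7: CDB Mul1=8  regs: r0:Add2,r1:8,r2:9,r3:3,r4:Add1,r5:7
  c8: CDB Mul2=6  regs: r0:Add2,r1:8,r2:9,r3:3,r4:Add1,r5:7
  c9: -  regs: r0:Add2,r1:8,r2:9,r3:3,r4:Add1,r5:7
  c10: -  regs: r0:Add2,r1:8,r2:9,r3:3,r4:Add1,r5:7
  c11: CDB Add2=14  regs: r0:14,r1:8,r2:9,r3:3,r4:Add1,r5:7
  c12: -  regs: r0:14,r1:8,r2:9,r3:3,r4:Add1,r5:7
  c13: -  regs: r0:14,r1:8,r2:9,r3:3,r4:Add1,r5:7
  c14: CDB Add1=22  regs: r0:14,r1:8,r2:9,r3:3,r4:22,r5:7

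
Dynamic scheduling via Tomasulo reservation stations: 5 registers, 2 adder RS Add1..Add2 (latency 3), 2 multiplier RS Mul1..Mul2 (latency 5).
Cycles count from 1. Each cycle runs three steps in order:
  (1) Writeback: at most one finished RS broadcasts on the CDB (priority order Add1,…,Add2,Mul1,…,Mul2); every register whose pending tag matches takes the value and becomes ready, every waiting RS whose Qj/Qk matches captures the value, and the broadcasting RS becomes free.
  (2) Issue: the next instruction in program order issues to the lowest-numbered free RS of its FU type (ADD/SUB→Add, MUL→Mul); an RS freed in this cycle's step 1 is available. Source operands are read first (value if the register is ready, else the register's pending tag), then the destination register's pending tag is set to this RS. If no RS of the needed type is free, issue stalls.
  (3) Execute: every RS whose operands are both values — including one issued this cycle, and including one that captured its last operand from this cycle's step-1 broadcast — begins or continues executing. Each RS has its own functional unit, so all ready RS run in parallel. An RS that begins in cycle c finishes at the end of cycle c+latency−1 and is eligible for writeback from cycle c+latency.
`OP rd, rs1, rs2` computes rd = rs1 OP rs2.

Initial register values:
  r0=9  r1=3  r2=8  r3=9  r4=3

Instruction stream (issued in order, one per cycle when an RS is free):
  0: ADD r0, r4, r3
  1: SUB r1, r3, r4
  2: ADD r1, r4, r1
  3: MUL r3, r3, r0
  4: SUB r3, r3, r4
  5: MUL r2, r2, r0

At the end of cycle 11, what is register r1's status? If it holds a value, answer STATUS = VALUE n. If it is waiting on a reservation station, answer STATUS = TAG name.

STATUS = VALUE 9

  c1: issue ADD r0<-Add1  regs: r0:Add1,r1:3,r2:8,r3:9,r4:3
  c2: issue SUB r1<-Add2  regs: r0:Add1,r1:Add2,r2:8,r3:9,r4:3
  c3: stall  regs: r0:Add1,r1:Add2,r2:8,r3:9,r4:3
  c4: CDB Add1=12; issue ADD r1<-Add1  regs: r0:12,r1:Add1,r2:8,r3:9,r4:3
  c5: CDB Add2=6; issue MUL r3<-Mul1  regs: r0:12,r1:Add1,r2:8,r3:Mul1,r4:3
  c6: issue SUB r3<-Add2  regs: r0:12,r1:Add1,r2:8,r3:Add2,r4:3
  c7: issue MUL r2<-Mul2  regs: r0:12,r1:Add1,r2:Mul2,r3:Add2,r4:3
  c8: CDB Add1=9  regs: r0:12,r1:9,r2:Mul2,r3:Add2,r4:3
  c9: -  regs: r0:12,r1:9,r2:Mul2,r3:Add2,r4:3
  c10: CDB Mul1=108  regs: r0:12,r1:9,r2:Mul2,r3:Add2,r4:3
  c11: -  regs: r0:12,r1:9,r2:Mul2,r3:Add2,r4:3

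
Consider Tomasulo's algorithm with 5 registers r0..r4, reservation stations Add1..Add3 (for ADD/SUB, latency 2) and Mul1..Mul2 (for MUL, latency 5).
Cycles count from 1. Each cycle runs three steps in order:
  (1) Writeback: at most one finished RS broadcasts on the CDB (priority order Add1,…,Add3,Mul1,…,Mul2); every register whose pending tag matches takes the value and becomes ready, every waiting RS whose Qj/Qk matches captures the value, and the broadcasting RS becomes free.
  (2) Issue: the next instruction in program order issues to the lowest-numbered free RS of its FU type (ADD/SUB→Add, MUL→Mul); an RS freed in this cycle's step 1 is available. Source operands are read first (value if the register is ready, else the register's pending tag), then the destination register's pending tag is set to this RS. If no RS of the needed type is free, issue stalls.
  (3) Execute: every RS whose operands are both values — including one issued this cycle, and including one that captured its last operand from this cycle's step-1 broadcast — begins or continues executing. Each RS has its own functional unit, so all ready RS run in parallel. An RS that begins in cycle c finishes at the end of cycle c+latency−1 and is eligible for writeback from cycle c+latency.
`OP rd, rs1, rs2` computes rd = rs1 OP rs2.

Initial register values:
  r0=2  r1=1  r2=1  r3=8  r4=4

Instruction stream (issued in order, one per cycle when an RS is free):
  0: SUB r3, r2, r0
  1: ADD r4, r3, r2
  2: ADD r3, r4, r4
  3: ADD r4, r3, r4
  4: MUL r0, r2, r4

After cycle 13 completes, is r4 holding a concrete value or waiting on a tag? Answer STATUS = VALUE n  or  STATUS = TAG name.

STATUS = VALUE 0

  c1: issue SUB r3<-Add1  regs: r0:2,r1:1,r2:1,r3:Add1,r4:4
  c2: issue ADD r4<-Add2  regs: r0:2,r1:1,r2:1,r3:Add1,r4:Add2
  c3: CDB Add1=-1; issue ADD r3<-Add1  regs: r0:2,r1:1,r2:1,r3:Add1,r4:Add2
  c4: issue ADD r4<-Add3  regs: r0:2,r1:1,r2:1,r3:Add1,r4:Add3
  c5: CDB Add2=0; issue MUL r0<-Mul1  regs: r0:Mul1,r1:1,r2:1,r3:Add1,r4:Add3
  c6: -  regs: r0:Mul1,r1:1,r2:1,r3:Add1,r4:Add3
  c7: CDB Add1=0  regs: r0:Mul1,r1:1,r2:1,r3:0,r4:Add3
  c8: -  regs: r0:Mul1,r1:1,r2:1,r3:0,r4:Add3
  c9: CDB Add3=0  regs: r0:Mul1,r1:1,r2:1,r3:0,r4:0
  c10: -  regs: r0:Mul1,r1:1,r2:1,r3:0,r4:0
  c11: -  regs: r0:Mul1,r1:1,r2:1,r3:0,r4:0
  c12: -  regs: r0:Mul1,r1:1,r2:1,r3:0,r4:0
  c13: -  regs: r0:Mul1,r1:1,r2:1,r3:0,r4:0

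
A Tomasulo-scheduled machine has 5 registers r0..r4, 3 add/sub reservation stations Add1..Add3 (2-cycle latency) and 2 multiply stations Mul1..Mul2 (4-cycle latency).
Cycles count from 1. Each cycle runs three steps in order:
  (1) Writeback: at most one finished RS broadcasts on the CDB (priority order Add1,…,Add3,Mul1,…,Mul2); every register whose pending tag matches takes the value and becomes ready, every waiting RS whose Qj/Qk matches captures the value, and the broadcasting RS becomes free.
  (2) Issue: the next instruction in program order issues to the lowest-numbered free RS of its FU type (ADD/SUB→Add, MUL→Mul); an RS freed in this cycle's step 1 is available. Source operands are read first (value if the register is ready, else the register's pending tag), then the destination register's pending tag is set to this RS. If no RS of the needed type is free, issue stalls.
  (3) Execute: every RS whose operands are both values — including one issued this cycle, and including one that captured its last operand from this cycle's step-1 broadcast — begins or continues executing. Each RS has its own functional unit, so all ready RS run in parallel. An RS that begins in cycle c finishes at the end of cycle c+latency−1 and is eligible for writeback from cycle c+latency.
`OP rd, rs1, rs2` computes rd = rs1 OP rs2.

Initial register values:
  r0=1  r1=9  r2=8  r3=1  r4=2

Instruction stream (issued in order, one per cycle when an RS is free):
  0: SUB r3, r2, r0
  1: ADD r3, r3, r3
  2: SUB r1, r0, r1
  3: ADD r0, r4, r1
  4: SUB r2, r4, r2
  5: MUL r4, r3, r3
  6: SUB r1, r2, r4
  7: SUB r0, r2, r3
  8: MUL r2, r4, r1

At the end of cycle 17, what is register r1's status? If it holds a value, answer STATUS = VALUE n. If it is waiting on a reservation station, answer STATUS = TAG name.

STATUS = VALUE -202

cycle 1: issue SUB r3<-Add1 // r0:1,r1:9,r2:8,r3:Add1,r4:2
cycle 2: issue ADD r3<-Add2 // r0:1,r1:9,r2:8,r3:Add2,r4:2
cycle 3: CDB Add1=7; issue SUB r1<-Add1 // r0:1,r1:Add1,r2:8,r3:Add2,r4:2
cycle 4: issue ADD r0<-Add3 // r0:Add3,r1:Add1,r2:8,r3:Add2,r4:2
cycle 5: CDB Add1=-8; issue SUB r2<-Add1 // r0:Add3,r1:-8,r2:Add1,r3:Add2,r4:2
cycle 6: CDB Add2=14; issue MUL r4<-Mul1 // r0:Add3,r1:-8,r2:Add1,r3:14,r4:Mul1
cycle 7: CDB Add1=-6; issue SUB r1<-Add1 // r0:Add3,r1:Add1,r2:-6,r3:14,r4:Mul1
cycle 8: CDB Add3=-6; issue SUB r0<-Add2 // r0:Add2,r1:Add1,r2:-6,r3:14,r4:Mul1
cycle 9: issue MUL r2<-Mul2 // r0:Add2,r1:Add1,r2:Mul2,r3:14,r4:Mul1
cycle 10: CDB Add2=-20 // r0:-20,r1:Add1,r2:Mul2,r3:14,r4:Mul1
cycle 11: CDB Mul1=196 // r0:-20,r1:Add1,r2:Mul2,r3:14,r4:196
cycle 12: - // r0:-20,r1:Add1,r2:Mul2,r3:14,r4:196
cycle 13: CDB Add1=-202 // r0:-20,r1:-202,r2:Mul2,r3:14,r4:196
cycle 14: - // r0:-20,r1:-202,r2:Mul2,r3:14,r4:196
cycle 15: - // r0:-20,r1:-202,r2:Mul2,r3:14,r4:196
cycle 16: - // r0:-20,r1:-202,r2:Mul2,r3:14,r4:196
cycle 17: CDB Mul2=-39592 // r0:-20,r1:-202,r2:-39592,r3:14,r4:196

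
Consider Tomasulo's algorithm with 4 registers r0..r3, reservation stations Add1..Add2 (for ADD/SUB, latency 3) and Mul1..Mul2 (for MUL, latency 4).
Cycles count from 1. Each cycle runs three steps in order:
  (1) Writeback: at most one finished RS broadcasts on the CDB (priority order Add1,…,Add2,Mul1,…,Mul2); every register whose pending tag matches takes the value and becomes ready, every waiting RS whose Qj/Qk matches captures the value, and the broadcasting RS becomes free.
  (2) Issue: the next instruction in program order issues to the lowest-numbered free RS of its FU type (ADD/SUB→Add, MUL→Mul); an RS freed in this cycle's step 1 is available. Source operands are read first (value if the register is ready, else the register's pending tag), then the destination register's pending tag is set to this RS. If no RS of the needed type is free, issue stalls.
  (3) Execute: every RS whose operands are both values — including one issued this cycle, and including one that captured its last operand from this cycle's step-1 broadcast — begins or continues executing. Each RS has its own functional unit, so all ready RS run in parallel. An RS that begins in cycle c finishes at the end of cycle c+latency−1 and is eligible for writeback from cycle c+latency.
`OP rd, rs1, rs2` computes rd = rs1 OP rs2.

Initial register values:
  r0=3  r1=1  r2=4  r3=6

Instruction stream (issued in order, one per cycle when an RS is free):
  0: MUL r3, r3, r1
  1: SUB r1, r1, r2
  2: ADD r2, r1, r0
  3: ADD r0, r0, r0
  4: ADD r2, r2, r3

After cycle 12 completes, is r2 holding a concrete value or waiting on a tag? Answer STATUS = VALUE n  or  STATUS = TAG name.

  c1: issue MUL r3<-Mul1  regs: r0:3,r1:1,r2:4,r3:Mul1
  c2: issue SUB r1<-Add1  regs: r0:3,r1:Add1,r2:4,r3:Mul1
  c3: issue ADD r2<-Add2  regs: r0:3,r1:Add1,r2:Add2,r3:Mul1
  c4: stall  regs: r0:3,r1:Add1,r2:Add2,r3:Mul1
  c5: CDB Add1=-3; issue ADD r0<-Add1  regs: r0:Add1,r1:-3,r2:Add2,r3:Mul1
  c6: CDB Mul1=6; stall  regs: r0:Add1,r1:-3,r2:Add2,r3:6
  c7: stall  regs: r0:Add1,r1:-3,r2:Add2,r3:6
  c8: CDB Add1=6; issue ADD r2<-Add1  regs: r0:6,r1:-3,r2:Add1,r3:6
  c9: CDB Add2=0  regs: r0:6,r1:-3,r2:Add1,r3:6
  c10: -  regs: r0:6,r1:-3,r2:Add1,r3:6
  c11: -  regs: r0:6,r1:-3,r2:Add1,r3:6
  c12: CDB Add1=6  regs: r0:6,r1:-3,r2:6,r3:6

STATUS = VALUE 6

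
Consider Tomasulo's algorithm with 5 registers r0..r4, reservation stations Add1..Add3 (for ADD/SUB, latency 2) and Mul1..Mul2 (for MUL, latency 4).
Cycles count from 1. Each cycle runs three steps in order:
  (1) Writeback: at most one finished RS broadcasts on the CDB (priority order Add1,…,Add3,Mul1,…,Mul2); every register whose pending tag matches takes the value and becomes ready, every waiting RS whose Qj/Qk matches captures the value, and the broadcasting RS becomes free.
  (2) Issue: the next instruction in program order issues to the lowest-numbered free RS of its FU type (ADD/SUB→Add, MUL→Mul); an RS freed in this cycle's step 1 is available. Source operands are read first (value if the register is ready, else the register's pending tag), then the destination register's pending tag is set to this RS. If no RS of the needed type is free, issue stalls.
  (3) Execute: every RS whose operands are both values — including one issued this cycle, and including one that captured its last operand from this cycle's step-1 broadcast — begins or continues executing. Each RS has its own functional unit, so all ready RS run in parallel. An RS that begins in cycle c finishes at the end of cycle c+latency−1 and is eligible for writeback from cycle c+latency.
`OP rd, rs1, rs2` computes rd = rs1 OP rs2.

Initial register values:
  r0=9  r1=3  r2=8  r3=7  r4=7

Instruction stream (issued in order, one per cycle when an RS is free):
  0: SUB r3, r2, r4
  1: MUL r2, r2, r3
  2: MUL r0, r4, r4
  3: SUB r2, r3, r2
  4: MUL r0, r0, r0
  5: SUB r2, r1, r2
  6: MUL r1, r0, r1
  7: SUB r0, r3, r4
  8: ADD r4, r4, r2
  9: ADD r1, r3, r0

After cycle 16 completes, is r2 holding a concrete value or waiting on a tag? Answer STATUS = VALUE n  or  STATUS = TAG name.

STATUS = VALUE 10

  c1: issue SUB r3<-Add1  regs: r0:9,r1:3,r2:8,r3:Add1,r4:7
  c2: issue MUL r2<-Mul1  regs: r0:9,r1:3,r2:Mul1,r3:Add1,r4:7
  c3: CDB Add1=1; issue MUL r0<-Mul2  regs: r0:Mul2,r1:3,r2:Mul1,r3:1,r4:7
  c4: issue SUB r2<-Add1  regs: r0:Mul2,r1:3,r2:Add1,r3:1,r4:7
  c5: stall  regs: r0:Mul2,r1:3,r2:Add1,r3:1,r4:7
  c6: stall  regs: r0:Mul2,r1:3,r2:Add1,r3:1,r4:7
  c7: CDB Mul1=8; issue MUL r0<-Mul1  regs: r0:Mul1,r1:3,r2:Add1,r3:1,r4:7
  c8: CDB Mul2=49; issue SUB r2<-Add2  regs: r0:Mul1,r1:3,r2:Add2,r3:1,r4:7
  c9: CDB Add1=-7; issue MUL r1<-Mul2  regs: r0:Mul1,r1:Mul2,r2:Add2,r3:1,r4:7
  c10: issue SUB r0<-Add1  regs: r0:Add1,r1:Mul2,r2:Add2,r3:1,r4:7
  c11: CDB Add2=10; issue ADD r4<-Add2  regs: r0:Add1,r1:Mul2,r2:10,r3:1,r4:Add2
  c12: CDB Add1=-6; issue ADD r1<-Add1  regs: r0:-6,r1:Add1,r2:10,r3:1,r4:Add2
  c13: CDB Add2=17  regs: r0:-6,r1:Add1,r2:10,r3:1,r4:17
  c14: CDB Add1=-5  regs: r0:-6,r1:-5,r2:10,r3:1,r4:17
  c15: CDB Mul1=2401  regs: r0:-6,r1:-5,r2:10,r3:1,r4:17
  c16: -  regs: r0:-6,r1:-5,r2:10,r3:1,r4:17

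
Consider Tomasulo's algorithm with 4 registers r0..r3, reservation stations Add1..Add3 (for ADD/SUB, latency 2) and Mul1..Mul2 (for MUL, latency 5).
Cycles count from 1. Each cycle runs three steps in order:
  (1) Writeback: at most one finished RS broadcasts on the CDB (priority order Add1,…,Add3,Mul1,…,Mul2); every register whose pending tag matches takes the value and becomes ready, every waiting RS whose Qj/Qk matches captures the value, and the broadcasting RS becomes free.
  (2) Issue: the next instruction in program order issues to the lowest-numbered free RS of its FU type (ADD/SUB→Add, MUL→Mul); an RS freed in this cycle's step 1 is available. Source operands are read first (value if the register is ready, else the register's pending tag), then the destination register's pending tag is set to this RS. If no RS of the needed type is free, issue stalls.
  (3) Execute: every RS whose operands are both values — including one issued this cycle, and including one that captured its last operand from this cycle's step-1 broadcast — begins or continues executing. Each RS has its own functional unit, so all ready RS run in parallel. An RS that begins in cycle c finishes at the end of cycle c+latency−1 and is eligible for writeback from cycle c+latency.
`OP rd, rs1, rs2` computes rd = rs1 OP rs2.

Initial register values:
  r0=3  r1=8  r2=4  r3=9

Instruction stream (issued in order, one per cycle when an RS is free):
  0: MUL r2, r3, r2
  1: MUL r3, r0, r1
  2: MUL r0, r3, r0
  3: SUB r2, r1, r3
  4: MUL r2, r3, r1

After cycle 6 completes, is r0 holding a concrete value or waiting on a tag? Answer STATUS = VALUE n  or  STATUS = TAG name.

c1: issue MUL r2<-Mul1 | r0:3,r1:8,r2:Mul1,r3:9
c2: issue MUL r3<-Mul2 | r0:3,r1:8,r2:Mul1,r3:Mul2
c3: stall | r0:3,r1:8,r2:Mul1,r3:Mul2
c4: stall | r0:3,r1:8,r2:Mul1,r3:Mul2
c5: stall | r0:3,r1:8,r2:Mul1,r3:Mul2
c6: CDB Mul1=36; issue MUL r0<-Mul1 | r0:Mul1,r1:8,r2:36,r3:Mul2

STATUS = TAG Mul1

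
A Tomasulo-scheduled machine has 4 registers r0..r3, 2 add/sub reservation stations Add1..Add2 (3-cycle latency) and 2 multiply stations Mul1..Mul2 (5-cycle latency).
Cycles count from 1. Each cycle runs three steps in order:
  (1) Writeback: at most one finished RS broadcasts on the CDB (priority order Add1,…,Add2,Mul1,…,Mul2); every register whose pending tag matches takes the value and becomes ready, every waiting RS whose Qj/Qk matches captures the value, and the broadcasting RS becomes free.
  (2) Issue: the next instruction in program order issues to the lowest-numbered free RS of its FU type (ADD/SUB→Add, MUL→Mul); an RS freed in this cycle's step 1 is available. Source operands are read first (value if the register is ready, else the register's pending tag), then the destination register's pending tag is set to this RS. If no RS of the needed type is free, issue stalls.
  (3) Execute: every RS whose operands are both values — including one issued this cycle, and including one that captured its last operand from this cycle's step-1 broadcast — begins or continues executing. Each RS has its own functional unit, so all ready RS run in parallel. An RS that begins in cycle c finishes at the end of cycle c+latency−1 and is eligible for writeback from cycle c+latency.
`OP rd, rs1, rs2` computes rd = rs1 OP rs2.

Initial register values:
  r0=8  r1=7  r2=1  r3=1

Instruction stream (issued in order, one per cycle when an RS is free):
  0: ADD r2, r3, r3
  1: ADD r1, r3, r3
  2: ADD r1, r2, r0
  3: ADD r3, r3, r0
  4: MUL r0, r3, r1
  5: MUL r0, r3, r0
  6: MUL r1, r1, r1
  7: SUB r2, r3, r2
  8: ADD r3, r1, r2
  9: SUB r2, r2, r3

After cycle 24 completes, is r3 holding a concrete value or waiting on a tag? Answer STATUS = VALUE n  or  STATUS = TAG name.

c1: issue ADD r2<-Add1 | r0:8,r1:7,r2:Add1,r3:1
c2: issue ADD r1<-Add2 | r0:8,r1:Add2,r2:Add1,r3:1
c3: stall | r0:8,r1:Add2,r2:Add1,r3:1
c4: CDB Add1=2; issue ADD r1<-Add1 | r0:8,r1:Add1,r2:2,r3:1
c5: CDB Add2=2; issue ADD r3<-Add2 | r0:8,r1:Add1,r2:2,r3:Add2
c6: issue MUL r0<-Mul1 | r0:Mul1,r1:Add1,r2:2,r3:Add2
c7: CDB Add1=10; issue MUL r0<-Mul2 | r0:Mul2,r1:10,r2:2,r3:Add2
c8: CDB Add2=9; stall | r0:Mul2,r1:10,r2:2,r3:9
c9: stall | r0:Mul2,r1:10,r2:2,r3:9
c10: stall | r0:Mul2,r1:10,r2:2,r3:9
c11: stall | r0:Mul2,r1:10,r2:2,r3:9
c12: stall | r0:Mul2,r1:10,r2:2,r3:9
c13: CDB Mul1=90; issue MUL r1<-Mul1 | r0:Mul2,r1:Mul1,r2:2,r3:9
c14: issue SUB r2<-Add1 | r0:Mul2,r1:Mul1,r2:Add1,r3:9
c15: issue ADD r3<-Add2 | r0:Mul2,r1:Mul1,r2:Add1,r3:Add2
c16: stall | r0:Mul2,r1:Mul1,r2:Add1,r3:Add2
c17: CDB Add1=7; issue SUB r2<-Add1 | r0:Mul2,r1:Mul1,r2:Add1,r3:Add2
c18: CDB Mul1=100 | r0:Mul2,r1:100,r2:Add1,r3:Add2
c19: CDB Mul2=810 | r0:810,r1:100,r2:Add1,r3:Add2
c20: - | r0:810,r1:100,r2:Add1,r3:Add2
c21: CDB Add2=107 | r0:810,r1:100,r2:Add1,r3:107
c22: - | r0:810,r1:100,r2:Add1,r3:107
c23: - | r0:810,r1:100,r2:Add1,r3:107
c24: CDB Add1=-100 | r0:810,r1:100,r2:-100,r3:107

STATUS = VALUE 107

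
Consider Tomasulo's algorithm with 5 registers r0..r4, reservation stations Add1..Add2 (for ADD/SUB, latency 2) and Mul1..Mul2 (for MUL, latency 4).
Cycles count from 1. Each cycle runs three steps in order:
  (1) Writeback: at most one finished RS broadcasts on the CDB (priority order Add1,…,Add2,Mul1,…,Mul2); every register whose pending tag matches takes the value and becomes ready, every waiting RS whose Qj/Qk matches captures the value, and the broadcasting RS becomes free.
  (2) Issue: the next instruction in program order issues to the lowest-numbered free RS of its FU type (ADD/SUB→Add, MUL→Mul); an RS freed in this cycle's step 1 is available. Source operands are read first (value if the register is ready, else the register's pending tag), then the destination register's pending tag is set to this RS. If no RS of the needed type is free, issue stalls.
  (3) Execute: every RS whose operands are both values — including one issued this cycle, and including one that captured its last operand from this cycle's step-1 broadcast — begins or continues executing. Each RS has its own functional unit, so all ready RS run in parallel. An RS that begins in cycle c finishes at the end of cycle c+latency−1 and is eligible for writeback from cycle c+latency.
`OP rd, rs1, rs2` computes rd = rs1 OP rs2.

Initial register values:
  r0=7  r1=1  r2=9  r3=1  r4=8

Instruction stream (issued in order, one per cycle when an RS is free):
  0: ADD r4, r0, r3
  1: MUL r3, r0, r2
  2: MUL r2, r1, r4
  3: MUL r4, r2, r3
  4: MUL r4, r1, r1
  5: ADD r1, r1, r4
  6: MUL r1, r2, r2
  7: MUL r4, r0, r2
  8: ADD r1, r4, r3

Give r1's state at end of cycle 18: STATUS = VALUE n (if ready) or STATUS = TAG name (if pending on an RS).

STATUS = VALUE 119

  c1: issue ADD r4<-Add1  regs: r0:7,r1:1,r2:9,r3:1,r4:Add1
  c2: issue MUL r3<-Mul1  regs: r0:7,r1:1,r2:9,r3:Mul1,r4:Add1
  c3: CDB Add1=8; issue MUL r2<-Mul2  regs: r0:7,r1:1,r2:Mul2,r3:Mul1,r4:8
  c4: stall  regs: r0:7,r1:1,r2:Mul2,r3:Mul1,r4:8
  c5: stall  regs: r0:7,r1:1,r2:Mul2,r3:Mul1,r4:8
  c6: CDB Mul1=63; issue MUL r4<-Mul1  regs: r0:7,r1:1,r2:Mul2,r3:63,r4:Mul1
  c7: CDB Mul2=8; issue MUL r4<-Mul2  regs: r0:7,r1:1,r2:8,r3:63,r4:Mul2
  c8: issue ADD r1<-Add1  regs: r0:7,r1:Add1,r2:8,r3:63,r4:Mul2
  c9: stall  regs: r0:7,r1:Add1,r2:8,r3:63,r4:Mul2
  c10: stall  regs: r0:7,r1:Add1,r2:8,r3:63,r4:Mul2
  c11: CDB Mul1=504; issue MUL r1<-Mul1  regs: r0:7,r1:Mul1,r2:8,r3:63,r4:Mul2
  c12: CDB Mul2=1; issue MUL r4<-Mul2  regs: r0:7,r1:Mul1,r2:8,r3:63,r4:Mul2
  c13: issue ADD r1<-Add2  regs: r0:7,r1:Add2,r2:8,r3:63,r4:Mul2
  c14: CDB Add1=2  regs: r0:7,r1:Add2,r2:8,r3:63,r4:Mul2
  c15: CDB Mul1=64  regs: r0:7,r1:Add2,r2:8,r3:63,r4:Mul2
  c16: CDB Mul2=56  regs: r0:7,r1:Add2,r2:8,r3:63,r4:56
  c17: -  regs: r0:7,r1:Add2,r2:8,r3:63,r4:56
  c18: CDB Add2=119  regs: r0:7,r1:119,r2:8,r3:63,r4:56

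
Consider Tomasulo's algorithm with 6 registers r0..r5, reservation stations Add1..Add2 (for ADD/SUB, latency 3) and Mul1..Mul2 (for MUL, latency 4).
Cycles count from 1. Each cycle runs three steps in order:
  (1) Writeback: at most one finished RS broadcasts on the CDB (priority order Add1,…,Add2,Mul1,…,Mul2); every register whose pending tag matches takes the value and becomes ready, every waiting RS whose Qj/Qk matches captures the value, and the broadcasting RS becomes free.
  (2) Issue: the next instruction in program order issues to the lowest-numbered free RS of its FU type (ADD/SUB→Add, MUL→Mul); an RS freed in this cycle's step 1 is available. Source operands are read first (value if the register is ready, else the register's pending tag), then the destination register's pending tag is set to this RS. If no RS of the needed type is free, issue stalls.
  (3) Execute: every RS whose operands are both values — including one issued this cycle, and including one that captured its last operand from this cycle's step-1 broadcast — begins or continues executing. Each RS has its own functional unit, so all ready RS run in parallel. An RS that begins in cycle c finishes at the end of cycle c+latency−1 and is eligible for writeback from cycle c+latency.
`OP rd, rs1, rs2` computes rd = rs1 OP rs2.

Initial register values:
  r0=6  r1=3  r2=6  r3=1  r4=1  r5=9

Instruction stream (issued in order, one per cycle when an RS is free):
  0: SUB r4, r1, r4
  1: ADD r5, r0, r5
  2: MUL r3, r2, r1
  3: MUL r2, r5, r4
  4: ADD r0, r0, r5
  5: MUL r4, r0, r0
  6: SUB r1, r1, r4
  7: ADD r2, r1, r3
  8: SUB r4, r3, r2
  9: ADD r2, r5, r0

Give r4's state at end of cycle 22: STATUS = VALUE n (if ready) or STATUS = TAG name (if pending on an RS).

STATUS = VALUE 438

cycle 1: issue SUB r4<-Add1 // r0:6,r1:3,r2:6,r3:1,r4:Add1,r5:9
cycle 2: issue ADD r5<-Add2 // r0:6,r1:3,r2:6,r3:1,r4:Add1,r5:Add2
cycle 3: issue MUL r3<-Mul1 // r0:6,r1:3,r2:6,r3:Mul1,r4:Add1,r5:Add2
cycle 4: CDB Add1=2; issue MUL r2<-Mul2 // r0:6,r1:3,r2:Mul2,r3:Mul1,r4:2,r5:Add2
cycle 5: CDB Add2=15; issue ADD r0<-Add1 // r0:Add1,r1:3,r2:Mul2,r3:Mul1,r4:2,r5:15
cycle 6: stall // r0:Add1,r1:3,r2:Mul2,r3:Mul1,r4:2,r5:15
cycle 7: CDB Mul1=18; issue MUL r4<-Mul1 // r0:Add1,r1:3,r2:Mul2,r3:18,r4:Mul1,r5:15
cycle 8: CDB Add1=21; issue SUB r1<-Add1 // r0:21,r1:Add1,r2:Mul2,r3:18,r4:Mul1,r5:15
cycle 9: CDB Mul2=30; issue ADD r2<-Add2 // r0:21,r1:Add1,r2:Add2,r3:18,r4:Mul1,r5:15
cycle 10: stall // r0:21,r1:Add1,r2:Add2,r3:18,r4:Mul1,r5:15
cycle 11: stall // r0:21,r1:Add1,r2:Add2,r3:18,r4:Mul1,r5:15
cycle 12: CDB Mul1=441; stall // r0:21,r1:Add1,r2:Add2,r3:18,r4:441,r5:15
cycle 13: stall // r0:21,r1:Add1,r2:Add2,r3:18,r4:441,r5:15
cycle 14: stall // r0:21,r1:Add1,r2:Add2,r3:18,r4:441,r5:15
cycle 15: CDB Add1=-438; issue SUB r4<-Add1 // r0:21,r1:-438,r2:Add2,r3:18,r4:Add1,r5:15
cycle 16: stall // r0:21,r1:-438,r2:Add2,r3:18,r4:Add1,r5:15
cycle 17: stall // r0:21,r1:-438,r2:Add2,r3:18,r4:Add1,r5:15
cycle 18: CDB Add2=-420; issue ADD r2<-Add2 // r0:21,r1:-438,r2:Add2,r3:18,r4:Add1,r5:15
cycle 19: - // r0:21,r1:-438,r2:Add2,r3:18,r4:Add1,r5:15
cycle 20: - // r0:21,r1:-438,r2:Add2,r3:18,r4:Add1,r5:15
cycle 21: CDB Add1=438 // r0:21,r1:-438,r2:Add2,r3:18,r4:438,r5:15
cycle 22: CDB Add2=36 // r0:21,r1:-438,r2:36,r3:18,r4:438,r5:15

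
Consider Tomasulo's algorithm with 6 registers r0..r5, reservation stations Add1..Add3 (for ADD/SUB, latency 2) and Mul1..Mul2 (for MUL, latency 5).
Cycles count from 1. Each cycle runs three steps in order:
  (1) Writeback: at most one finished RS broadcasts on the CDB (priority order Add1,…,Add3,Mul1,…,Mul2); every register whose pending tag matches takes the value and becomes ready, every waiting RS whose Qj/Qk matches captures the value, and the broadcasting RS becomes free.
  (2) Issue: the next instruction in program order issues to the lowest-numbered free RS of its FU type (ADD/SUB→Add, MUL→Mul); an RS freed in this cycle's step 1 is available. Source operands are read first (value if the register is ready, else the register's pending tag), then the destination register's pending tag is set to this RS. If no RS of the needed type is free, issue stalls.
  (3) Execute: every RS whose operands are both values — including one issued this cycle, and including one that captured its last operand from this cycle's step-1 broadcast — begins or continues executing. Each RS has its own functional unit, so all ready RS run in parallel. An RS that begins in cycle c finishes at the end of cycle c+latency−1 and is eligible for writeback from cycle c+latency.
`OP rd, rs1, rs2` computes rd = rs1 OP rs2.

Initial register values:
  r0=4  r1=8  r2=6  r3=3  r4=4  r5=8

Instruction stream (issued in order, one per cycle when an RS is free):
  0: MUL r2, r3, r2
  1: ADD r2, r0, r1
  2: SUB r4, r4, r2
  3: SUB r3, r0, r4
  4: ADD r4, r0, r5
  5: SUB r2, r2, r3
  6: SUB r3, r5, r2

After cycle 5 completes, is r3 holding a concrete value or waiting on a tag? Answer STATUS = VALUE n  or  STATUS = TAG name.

  c1: issue MUL r2<-Mul1  regs: r0:4,r1:8,r2:Mul1,r3:3,r4:4,r5:8
  c2: issue ADD r2<-Add1  regs: r0:4,r1:8,r2:Add1,r3:3,r4:4,r5:8
  c3: issue SUB r4<-Add2  regs: r0:4,r1:8,r2:Add1,r3:3,r4:Add2,r5:8
  c4: CDB Add1=12; issue SUB r3<-Add1  regs: r0:4,r1:8,r2:12,r3:Add1,r4:Add2,r5:8
  c5: issue ADD r4<-Add3  regs: r0:4,r1:8,r2:12,r3:Add1,r4:Add3,r5:8

STATUS = TAG Add1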